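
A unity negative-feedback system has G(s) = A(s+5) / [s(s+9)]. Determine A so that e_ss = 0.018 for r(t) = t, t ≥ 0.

100

System type = 1 (one pole at s=0).
K_v = lim_{s→0} s·G(s) = A·5 / (9) = (5/9)·A.
e_ss = 1/K_v = 0.018 ⇒ K_v = 500/9 ⇒ A = (500/9)/(5/9) = 100.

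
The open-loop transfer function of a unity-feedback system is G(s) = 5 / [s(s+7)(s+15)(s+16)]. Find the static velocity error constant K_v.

The open loop has one pole at the origin → type 1 system.
K_v = lim_{s→0} s·G(s) = 5 / (7·15·16) = 1/336.

1/336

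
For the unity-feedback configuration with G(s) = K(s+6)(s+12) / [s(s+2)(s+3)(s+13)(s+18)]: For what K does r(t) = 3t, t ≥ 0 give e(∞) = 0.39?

System type = 1 (one pole at s=0).
K_v = lim_{s→0} s·G(s) = K·6·12 / (2·3·13·18) = (2/39)·K.
e_ss = 3/K_v = 0.39 ⇒ K_v = 100/13 ⇒ K = (100/13)/(2/39) = 150.

150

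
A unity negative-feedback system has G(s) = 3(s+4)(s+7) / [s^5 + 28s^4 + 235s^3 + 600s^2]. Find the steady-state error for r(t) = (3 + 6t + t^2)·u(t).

100/7

Factoring s^2 from the denominator leaves a polynomial with constant term 600, so the system is type 2. By superposition:
  • 3: tracked with zero error.
  • 6t: tracked with zero error.
  • t^2: e_ss = 2/K_a with K_a=0.14 → 100/7.
Total e_ss = 100/7.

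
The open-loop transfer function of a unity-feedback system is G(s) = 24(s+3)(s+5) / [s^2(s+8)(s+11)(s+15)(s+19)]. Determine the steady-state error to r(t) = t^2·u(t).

System type = 2 (two poles at s=0).
K_a = lim_{s→0} s^2·G(s) = 24·3·5 / (8·11·15·19) = 3/209.
r(t) = t^2 gives R(s) = 2/s^3.
e_ss = 2/K_a = 2/(3/209) = 418/3.

418/3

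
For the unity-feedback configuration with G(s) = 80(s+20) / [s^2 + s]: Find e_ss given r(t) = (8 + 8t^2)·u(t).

infinity

Lowest-order denominator term is s, so the open loop has 1 pole at the origin → type 1 system. By superposition:
  • 8: tracked with zero error.
  • 8t^2: a type-1 system cannot track it, e_ss → ∞.
The unbounded component dominates.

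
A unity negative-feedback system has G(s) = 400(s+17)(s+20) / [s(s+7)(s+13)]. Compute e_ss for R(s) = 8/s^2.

G(s) has one factor of s in the denominator, so the system is type 1.
K_v = lim_{s→0} s·G(s) = 400·17·20 / (7·13) = 136000/91.
e_ss = 8/K_v = 8/(136000/91) = 91/17000.

91/17000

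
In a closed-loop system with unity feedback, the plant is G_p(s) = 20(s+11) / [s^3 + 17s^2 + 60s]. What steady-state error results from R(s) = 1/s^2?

3/11

Factoring s from the denominator leaves a polynomial with constant term 60, so the system is type 1.
K_v = lim_{s→0} s·G_p(s) = 20·11 / 60 = 11/3.
e_ss = 1/K_v = 1/(11/3) = 3/11.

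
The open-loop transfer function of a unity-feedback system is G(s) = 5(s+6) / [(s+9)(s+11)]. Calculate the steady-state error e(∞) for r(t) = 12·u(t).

System type = 0 (no poles at s=0).
K_p = lim_{s→0} G(s) = 5·6 / (9·11) = 10/33.
e_ss = 12/(1 + K_p) = 12/(43/33) = 396/43.

396/43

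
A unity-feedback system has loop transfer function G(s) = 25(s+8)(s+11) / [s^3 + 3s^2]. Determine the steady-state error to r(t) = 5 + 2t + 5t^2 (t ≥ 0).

The denominator has no term below 3s^2 — 2 poles at s=0, type 2. Taking each input component in turn:
  • 5: tracked with zero error.
  • 2t: tracked with zero error.
  • 5t^2: e_ss = 10/K_a with K_a=2200/3 → 3/220.
Total e_ss = 3/220.

3/220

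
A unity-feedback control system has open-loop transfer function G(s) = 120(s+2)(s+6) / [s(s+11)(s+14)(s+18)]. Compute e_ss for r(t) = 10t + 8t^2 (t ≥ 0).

infinity

The open loop has one pole at the origin → type 1 system. Treating each term separately:
  • 10t: e_ss = 10/K_v with K_v=40/77 → 19.25.
  • 8t^2: a type-1 system cannot track it, e_ss → ∞.
The unbounded component dominates.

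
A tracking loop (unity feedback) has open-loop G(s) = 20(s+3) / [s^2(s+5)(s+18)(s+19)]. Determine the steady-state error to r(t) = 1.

0

System type = 2 (two poles at s=0).
A type-2 system has K_p = ∞, so it tracks a step input with zero steady-state error.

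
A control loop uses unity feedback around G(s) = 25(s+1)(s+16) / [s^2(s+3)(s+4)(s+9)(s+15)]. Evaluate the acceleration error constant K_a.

System type = 2 (two poles at s=0).
K_a = lim_{s→0} s^2·G(s) = 25·1·16 / (3·4·9·15) = 20/81.

20/81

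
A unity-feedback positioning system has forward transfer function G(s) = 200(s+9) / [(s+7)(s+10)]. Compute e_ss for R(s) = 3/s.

21/187

System type = 0 (no poles at s=0).
K_p = lim_{s→0} G(s) = 200·9 / (7·10) = 180/7.
e_ss = 3/(1 + K_p) = 3/(187/7) = 21/187.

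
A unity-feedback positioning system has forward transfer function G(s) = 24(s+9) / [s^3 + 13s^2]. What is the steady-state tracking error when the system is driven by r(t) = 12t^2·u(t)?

The denominator has no term below 13s^2 — 2 poles at s=0, type 2.
K_a = lim_{s→0} s^2·G(s) = 24·9 / 13 = 216/13.
r(t) = 12t^2 gives R(s) = 24/s^3.
e_ss = 24/K_a = 24/(216/13) = 13/9.

13/9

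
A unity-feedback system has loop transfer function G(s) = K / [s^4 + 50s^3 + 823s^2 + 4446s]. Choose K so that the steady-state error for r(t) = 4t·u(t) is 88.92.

Lowest-order denominator term is 4446s, so the open loop has 1 pole at the origin → type 1 system.
K_v = lim_{s→0} s·G(s) = K / 4446 = (1/4446)·K.
e_ss = 4/K_v = 88.92 ⇒ K_v = 100/2223 ⇒ K = (100/2223)/(1/4446) = 200.

200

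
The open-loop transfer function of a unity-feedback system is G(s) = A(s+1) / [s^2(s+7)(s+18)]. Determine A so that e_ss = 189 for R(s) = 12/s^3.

G(s) has two factors of s in the denominator, so the system is type 2.
K_a = lim_{s→0} s^2·G(s) = A·1 / (7·18) = (1/126)·A.
e_ss = 12/K_a = 189 ⇒ K_a = 4/63 ⇒ A = (4/63)/(1/126) = 8.

8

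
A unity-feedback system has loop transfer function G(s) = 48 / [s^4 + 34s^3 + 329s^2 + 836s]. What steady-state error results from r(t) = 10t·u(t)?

1045/6

Lowest-order denominator term is 836s, so the open loop has 1 pole at the origin → type 1 system.
K_v = lim_{s→0} s·G(s) = 48 / 836 = 12/209.
e_ss = 10/K_v = 10/(12/209) = 1045/6.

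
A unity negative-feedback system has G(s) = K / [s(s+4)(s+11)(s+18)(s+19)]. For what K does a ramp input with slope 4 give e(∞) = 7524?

G(s) has one factor of s in the denominator, so the system is type 1.
K_v = lim_{s→0} s·G(s) = K / (4·11·18·19) = (1/15048)·K.
e_ss = 4/K_v = 7524 ⇒ K_v = 1/1881 ⇒ K = (1/1881)/(1/15048) = 8.

8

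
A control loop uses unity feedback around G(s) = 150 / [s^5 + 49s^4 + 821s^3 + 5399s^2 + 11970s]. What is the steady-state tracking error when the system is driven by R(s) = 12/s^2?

Factoring s from the denominator leaves a polynomial with constant term 11970, so the system is type 1.
K_v = lim_{s→0} s·G(s) = 150 / 11970 = 5/399.
e_ss = 12/K_v = 12/(5/399) = 957.6.

957.6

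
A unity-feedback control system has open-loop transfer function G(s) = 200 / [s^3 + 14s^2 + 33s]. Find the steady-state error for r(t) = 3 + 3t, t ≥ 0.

0.495

Lowest-order denominator term is 33s, so the open loop has 1 pole at the origin → type 1 system. Treating each term separately:
  • 3: tracked with zero error.
  • 3t: e_ss = 3/K_v with K_v=200/33 → 0.495.
Total e_ss = 0.495.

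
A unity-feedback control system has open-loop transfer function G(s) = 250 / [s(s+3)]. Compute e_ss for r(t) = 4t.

0.048

System type = 1 (one pole at s=0).
K_v = lim_{s→0} s·G(s) = 250 / (3) = 250/3.
e_ss = 4/K_v = 4/(250/3) = 0.048.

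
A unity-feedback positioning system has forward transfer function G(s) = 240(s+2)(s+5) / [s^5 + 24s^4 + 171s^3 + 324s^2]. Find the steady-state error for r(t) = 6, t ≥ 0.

0

Lowest-order denominator term is 324s^2, so the open loop has 2 poles at the origin → type 2 system.
K_p = ∞ for a type-2 system; e_ss to a step is zero.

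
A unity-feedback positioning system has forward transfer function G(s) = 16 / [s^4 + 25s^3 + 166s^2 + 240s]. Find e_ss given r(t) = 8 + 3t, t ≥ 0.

45

Lowest-order denominator term is 240s, so the open loop has 1 pole at the origin → type 1 system. Taking each input component in turn:
  • 8: tracked with zero error.
  • 3t: e_ss = 3/K_v with K_v=1/15 → 45.
Total e_ss = 45.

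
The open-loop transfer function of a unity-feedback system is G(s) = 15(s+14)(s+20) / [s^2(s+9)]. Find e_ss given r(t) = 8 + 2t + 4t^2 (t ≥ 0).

3/175

System type = 2 (two poles at s=0). Treating each term separately:
  • 8: tracked with zero error.
  • 2t: tracked with zero error.
  • 4t^2: e_ss = 8/K_a with K_a=1400/3 → 3/175.
Total e_ss = 3/175.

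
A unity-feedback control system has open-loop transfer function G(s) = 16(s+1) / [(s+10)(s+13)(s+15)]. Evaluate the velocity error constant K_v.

No free integrators in G(s): this is a type 0 system.
K_v = lim_{s→0} s·G(s) = 0 (the extra factor of s kills the finite limit).

0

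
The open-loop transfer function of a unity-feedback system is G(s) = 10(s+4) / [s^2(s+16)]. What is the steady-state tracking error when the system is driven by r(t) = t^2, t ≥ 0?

System type = 2 (two poles at s=0).
K_a = lim_{s→0} s^2·G(s) = 10·4 / (16) = 2.5.
r(t) = t^2 gives R(s) = 2/s^3.
e_ss = 2/K_a = 2/2.5 = 0.8.

0.8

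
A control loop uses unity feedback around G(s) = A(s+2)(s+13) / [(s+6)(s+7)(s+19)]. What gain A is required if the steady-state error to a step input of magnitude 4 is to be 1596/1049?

50

G(s) has no factors of s in the denominator, so the system is type 0.
K_p = lim_{s→0} G(s) = A·2·13 / (6·7·19) = (13/399)·A.
e_ss = 4/(1 + K_p) = 1596/1049 ⇒ 1 + (13/399)·A = 1049/399 ⇒ A = 50.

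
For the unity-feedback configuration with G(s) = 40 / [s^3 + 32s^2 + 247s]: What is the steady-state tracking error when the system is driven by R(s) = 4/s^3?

The denominator has no term below 247s — 1 pole at s=0, type 1.
K_a = lim_{s→0} s^2·G(s) = 0; the steady-state error to this parabolic input grows without bound.

infinity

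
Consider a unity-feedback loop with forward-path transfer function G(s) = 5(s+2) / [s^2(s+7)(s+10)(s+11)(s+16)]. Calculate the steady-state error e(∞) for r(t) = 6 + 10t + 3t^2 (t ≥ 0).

Two free integrators in G(s): this is a type 2 system. Taking each input component in turn:
  • 6: tracked with zero error.
  • 10t: tracked with zero error.
  • 3t^2: e_ss = 6/K_a with K_a=1/1232 → 7392.
Total e_ss = 7392.

7392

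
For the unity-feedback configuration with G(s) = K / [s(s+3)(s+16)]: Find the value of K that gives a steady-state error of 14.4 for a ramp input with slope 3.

10

System type = 1 (one pole at s=0).
K_v = lim_{s→0} s·G(s) = K / (3·16) = (1/48)·K.
e_ss = 3/K_v = 14.4 ⇒ K_v = 5/24 ⇒ K = (5/24)/(1/48) = 10.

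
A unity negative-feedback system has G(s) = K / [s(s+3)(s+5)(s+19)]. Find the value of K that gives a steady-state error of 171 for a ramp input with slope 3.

5

The open loop has one pole at the origin → type 1 system.
K_v = lim_{s→0} s·G(s) = K / (3·5·19) = (1/285)·K.
e_ss = 3/K_v = 171 ⇒ K_v = 1/57 ⇒ K = (1/57)/(1/285) = 5.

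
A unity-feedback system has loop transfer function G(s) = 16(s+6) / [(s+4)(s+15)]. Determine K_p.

G(s) has no factors of s in the denominator, so the system is type 0.
K_p = lim_{s→0} G(s) = 16·6 / (4·15) = 1.6.

1.6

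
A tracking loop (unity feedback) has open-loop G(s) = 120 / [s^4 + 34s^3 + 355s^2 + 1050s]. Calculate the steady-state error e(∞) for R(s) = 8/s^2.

70

Factoring s from the denominator leaves a polynomial with constant term 1050, so the system is type 1.
K_v = lim_{s→0} s·G(s) = 120 / 1050 = 4/35.
e_ss = 8/K_v = 8/(4/35) = 70.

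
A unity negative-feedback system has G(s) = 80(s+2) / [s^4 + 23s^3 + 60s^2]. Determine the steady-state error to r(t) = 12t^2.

9

Factoring s^2 from the denominator leaves a polynomial with constant term 60, so the system is type 2.
K_a = lim_{s→0} s^2·G(s) = 80·2 / 60 = 8/3.
r(t) = 12t^2 gives R(s) = 24/s^3.
e_ss = 24/K_a = 24/(8/3) = 9.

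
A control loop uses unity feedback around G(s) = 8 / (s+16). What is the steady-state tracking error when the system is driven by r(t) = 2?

4/3

The open loop has no poles at the origin → type 0 system.
K_p = lim_{s→0} G(s) = 8 / (16) = 0.5.
e_ss = 2/(1 + K_p) = 2/1.5 = 4/3.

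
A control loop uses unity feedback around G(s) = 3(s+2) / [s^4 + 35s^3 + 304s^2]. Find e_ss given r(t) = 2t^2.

608/3

Lowest-order denominator term is 304s^2, so the open loop has 2 poles at the origin → type 2 system.
K_a = lim_{s→0} s^2·G(s) = 3·2 / 304 = 3/152.
r(t) = 2t^2 gives R(s) = 4/s^3.
e_ss = 4/K_a = 4/(3/152) = 608/3.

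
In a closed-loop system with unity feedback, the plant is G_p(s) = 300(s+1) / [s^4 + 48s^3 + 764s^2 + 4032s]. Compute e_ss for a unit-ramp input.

13.44

Factoring s from the denominator leaves a polynomial with constant term 4032, so the system is type 1.
K_v = lim_{s→0} s·G_p(s) = 300·1 / 4032 = 25/336.
e_ss = 1/K_v = 1/(25/336) = 13.44.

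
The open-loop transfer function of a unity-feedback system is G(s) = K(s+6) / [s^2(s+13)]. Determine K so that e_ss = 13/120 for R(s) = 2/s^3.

Two free integrators in G(s): this is a type 2 system.
K_a = lim_{s→0} s^2·G(s) = K·6 / (13) = (6/13)·K.
e_ss = 2/K_a = 13/120 ⇒ K_a = 240/13 ⇒ K = (240/13)/(6/13) = 40.

40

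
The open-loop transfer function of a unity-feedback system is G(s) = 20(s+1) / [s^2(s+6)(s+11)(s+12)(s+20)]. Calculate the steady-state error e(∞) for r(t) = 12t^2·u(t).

The open loop has two poles at the origin → type 2 system.
K_a = lim_{s→0} s^2·G(s) = 20·1 / (6·11·12·20) = 1/792.
r(t) = 12t^2 gives R(s) = 24/s^3.
e_ss = 24/K_a = 24/(1/792) = 19008.

19008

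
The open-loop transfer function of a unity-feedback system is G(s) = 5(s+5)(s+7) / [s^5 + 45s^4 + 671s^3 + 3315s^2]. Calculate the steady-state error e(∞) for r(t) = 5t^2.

Lowest-order denominator term is 3315s^2, so the open loop has 2 poles at the origin → type 2 system.
K_a = lim_{s→0} s^2·G(s) = 5·5·7 / 3315 = 35/663.
r(t) = 5t^2 gives R(s) = 10/s^3.
e_ss = 10/K_a = 10/(35/663) = 1326/7.

1326/7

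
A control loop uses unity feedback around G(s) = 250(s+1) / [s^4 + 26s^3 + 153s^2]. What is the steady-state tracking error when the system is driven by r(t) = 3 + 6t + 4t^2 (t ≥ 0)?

Lowest-order denominator term is 153s^2, so the open loop has 2 poles at the origin → type 2 system. Taking each input component in turn:
  • 3: tracked with zero error.
  • 6t: tracked with zero error.
  • 4t^2: e_ss = 8/K_a with K_a=250/153 → 4.896.
Total e_ss = 4.896.

4.896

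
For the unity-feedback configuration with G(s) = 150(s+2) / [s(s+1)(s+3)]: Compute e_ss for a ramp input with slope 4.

One free integrator in G(s): this is a type 1 system.
K_v = lim_{s→0} s·G(s) = 150·2 / (1·3) = 100.
e_ss = 4/K_v = 4/100 = 0.04.

0.04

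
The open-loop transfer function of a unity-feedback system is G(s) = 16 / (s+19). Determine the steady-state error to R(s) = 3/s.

57/35

No free integrators in G(s): this is a type 0 system.
K_p = lim_{s→0} G(s) = 16 / (19) = 16/19.
e_ss = 3/(1 + K_p) = 3/(35/19) = 57/35.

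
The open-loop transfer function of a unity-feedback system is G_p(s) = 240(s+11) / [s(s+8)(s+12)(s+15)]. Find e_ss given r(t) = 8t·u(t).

G_p(s) has one factor of s in the denominator, so the system is type 1.
K_v = lim_{s→0} s·G_p(s) = 240·11 / (8·12·15) = 11/6.
e_ss = 8/K_v = 8/(11/6) = 48/11.

48/11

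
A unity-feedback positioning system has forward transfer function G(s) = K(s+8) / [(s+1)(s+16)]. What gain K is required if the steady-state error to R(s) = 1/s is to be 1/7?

12

No free integrators in G(s): this is a type 0 system.
K_p = lim_{s→0} G(s) = K·8 / (1·16) = 0.5·K.
e_ss = 1/(1 + K_p) = 1/7 ⇒ 1 + 0.5·K = 7 ⇒ K = 12.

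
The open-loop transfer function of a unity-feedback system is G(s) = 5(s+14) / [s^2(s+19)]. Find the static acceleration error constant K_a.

The open loop has two poles at the origin → type 2 system.
K_a = lim_{s→0} s^2·G(s) = 5·14 / (19) = 70/19.

70/19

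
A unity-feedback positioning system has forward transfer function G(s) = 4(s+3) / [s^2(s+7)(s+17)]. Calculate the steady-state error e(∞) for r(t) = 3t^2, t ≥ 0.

Two free integrators in G(s): this is a type 2 system.
K_a = lim_{s→0} s^2·G(s) = 4·3 / (7·17) = 12/119.
r(t) = 3t^2 gives R(s) = 6/s^3.
e_ss = 6/K_a = 6/(12/119) = 59.5.

59.5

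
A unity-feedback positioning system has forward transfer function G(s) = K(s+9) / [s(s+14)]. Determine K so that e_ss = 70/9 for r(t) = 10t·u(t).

2

System type = 1 (one pole at s=0).
K_v = lim_{s→0} s·G(s) = K·9 / (14) = (9/14)·K.
e_ss = 10/K_v = 70/9 ⇒ K_v = 9/7 ⇒ K = (9/7)/(9/14) = 2.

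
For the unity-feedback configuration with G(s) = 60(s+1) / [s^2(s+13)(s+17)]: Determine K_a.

G(s) has two factors of s in the denominator, so the system is type 2.
K_a = lim_{s→0} s^2·G(s) = 60·1 / (13·17) = 60/221.

60/221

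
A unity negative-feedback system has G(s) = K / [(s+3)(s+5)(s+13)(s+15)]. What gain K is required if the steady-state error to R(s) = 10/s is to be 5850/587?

G(s) has no factors of s in the denominator, so the system is type 0.
K_p = lim_{s→0} G(s) = K / (3·5·13·15) = (1/2925)·K.
e_ss = 10/(1 + K_p) = 5850/587 ⇒ 1 + (1/2925)·K = 587/585 ⇒ K = 10.

10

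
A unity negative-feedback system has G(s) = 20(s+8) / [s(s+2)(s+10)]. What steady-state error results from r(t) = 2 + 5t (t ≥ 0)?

0.625

G(s) has one factor of s in the denominator, so the system is type 1. By superposition:
  • 2: tracked with zero error.
  • 5t: e_ss = 5/K_v with K_v=8 → 0.625.
Total e_ss = 0.625.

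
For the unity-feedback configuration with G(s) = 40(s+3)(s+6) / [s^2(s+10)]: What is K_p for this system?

infinity

K_p = lim_{s→0} G(s); with 2 poles at the origin the limit diverges, so K_p = ∞.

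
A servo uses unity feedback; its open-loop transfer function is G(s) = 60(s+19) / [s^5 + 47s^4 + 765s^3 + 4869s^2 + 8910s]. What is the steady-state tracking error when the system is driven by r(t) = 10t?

Factoring s from the denominator leaves a polynomial with constant term 8910, so the system is type 1.
K_v = lim_{s→0} s·G(s) = 60·19 / 8910 = 38/297.
e_ss = 10/K_v = 10/(38/297) = 1485/19.

1485/19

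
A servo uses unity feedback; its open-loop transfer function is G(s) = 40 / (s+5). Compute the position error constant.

8

G(s) has no factors of s in the denominator, so the system is type 0.
K_p = lim_{s→0} G(s) = 40 / (5) = 8.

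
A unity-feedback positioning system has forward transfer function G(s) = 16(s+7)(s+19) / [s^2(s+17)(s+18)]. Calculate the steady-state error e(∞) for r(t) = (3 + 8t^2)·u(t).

The open loop has two poles at the origin → type 2 system. Treating each term separately:
  • 3: tracked with zero error.
  • 8t^2: e_ss = 16/K_a with K_a=1064/153 → 306/133.
Total e_ss = 306/133.

306/133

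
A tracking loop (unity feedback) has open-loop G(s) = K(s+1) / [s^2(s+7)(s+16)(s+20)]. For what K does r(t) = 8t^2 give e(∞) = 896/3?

120

Two free integrators in G(s): this is a type 2 system.
K_a = lim_{s→0} s^2·G(s) = K·1 / (7·16·20) = (1/2240)·K.
e_ss = 16/K_a = 896/3 ⇒ K_a = 3/56 ⇒ K = (3/56)/(1/2240) = 120.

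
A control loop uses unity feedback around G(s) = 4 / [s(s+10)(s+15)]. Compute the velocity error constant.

2/75

System type = 1 (one pole at s=0).
K_v = lim_{s→0} s·G(s) = 4 / (10·15) = 2/75.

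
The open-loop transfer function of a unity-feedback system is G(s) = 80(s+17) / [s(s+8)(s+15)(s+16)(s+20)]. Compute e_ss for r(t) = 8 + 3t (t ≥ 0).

1440/17

G(s) has one factor of s in the denominator, so the system is type 1. Taking each input component in turn:
  • 8: tracked with zero error.
  • 3t: e_ss = 3/K_v with K_v=17/480 → 1440/17.
Total e_ss = 1440/17.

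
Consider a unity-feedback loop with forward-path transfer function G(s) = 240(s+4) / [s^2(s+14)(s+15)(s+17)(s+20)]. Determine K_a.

Two free integrators in G(s): this is a type 2 system.
K_a = lim_{s→0} s^2·G(s) = 240·4 / (14·15·17·20) = 8/595.

8/595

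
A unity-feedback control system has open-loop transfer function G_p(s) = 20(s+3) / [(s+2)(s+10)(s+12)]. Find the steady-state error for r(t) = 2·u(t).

G_p(s) has no factors of s in the denominator, so the system is type 0.
K_p = lim_{s→0} G_p(s) = 20·3 / (2·10·12) = 0.25.
e_ss = 2/(1 + K_p) = 2/1.25 = 1.6.

1.6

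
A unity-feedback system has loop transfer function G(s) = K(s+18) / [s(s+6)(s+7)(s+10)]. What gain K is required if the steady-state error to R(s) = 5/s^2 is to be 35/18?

The open loop has one pole at the origin → type 1 system.
K_v = lim_{s→0} s·G(s) = K·18 / (6·7·10) = (3/70)·K.
e_ss = 5/K_v = 35/18 ⇒ K_v = 18/7 ⇒ K = (18/7)/(3/70) = 60.

60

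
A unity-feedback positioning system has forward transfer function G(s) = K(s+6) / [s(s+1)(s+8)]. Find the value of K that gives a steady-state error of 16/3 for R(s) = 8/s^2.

2

The open loop has one pole at the origin → type 1 system.
K_v = lim_{s→0} s·G(s) = K·6 / (1·8) = 0.75·K.
e_ss = 8/K_v = 16/3 ⇒ K_v = 1.5 ⇒ K = 1.5/0.75 = 2.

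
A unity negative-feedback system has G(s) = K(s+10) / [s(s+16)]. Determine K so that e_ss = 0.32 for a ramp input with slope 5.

G(s) has one factor of s in the denominator, so the system is type 1.
K_v = lim_{s→0} s·G(s) = K·10 / (16) = 0.625·K.
e_ss = 5/K_v = 0.32 ⇒ K_v = 15.625 ⇒ K = 15.625/0.625 = 25.

25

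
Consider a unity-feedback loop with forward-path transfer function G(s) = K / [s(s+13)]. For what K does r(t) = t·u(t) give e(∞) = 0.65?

20

The open loop has one pole at the origin → type 1 system.
K_v = lim_{s→0} s·G(s) = K / (13) = (1/13)·K.
e_ss = 1/K_v = 0.65 ⇒ K_v = 20/13 ⇒ K = (20/13)/(1/13) = 20.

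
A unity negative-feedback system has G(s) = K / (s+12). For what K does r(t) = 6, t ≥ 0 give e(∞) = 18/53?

System type = 0 (no poles at s=0).
K_p = lim_{s→0} G(s) = K / (12) = (1/12)·K.
e_ss = 6/(1 + K_p) = 18/53 ⇒ 1 + (1/12)·K = 53/3 ⇒ K = 200.

200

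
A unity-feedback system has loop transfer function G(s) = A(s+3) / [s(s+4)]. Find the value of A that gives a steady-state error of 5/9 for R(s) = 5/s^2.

System type = 1 (one pole at s=0).
K_v = lim_{s→0} s·G(s) = A·3 / (4) = 0.75·A.
e_ss = 5/K_v = 5/9 ⇒ K_v = 9 ⇒ A = 9/0.75 = 12.

12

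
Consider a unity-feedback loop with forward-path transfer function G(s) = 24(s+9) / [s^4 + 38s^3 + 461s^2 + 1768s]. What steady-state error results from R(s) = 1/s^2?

The denominator has no term below 1768s — 1 pole at s=0, type 1.
K_v = lim_{s→0} s·G(s) = 24·9 / 1768 = 27/221.
e_ss = 1/K_v = 1/(27/221) = 221/27.

221/27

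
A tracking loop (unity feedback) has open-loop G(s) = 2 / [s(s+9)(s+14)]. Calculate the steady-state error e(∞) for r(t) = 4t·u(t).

252

G(s) has one factor of s in the denominator, so the system is type 1.
K_v = lim_{s→0} s·G(s) = 2 / (9·14) = 1/63.
e_ss = 4/K_v = 4/(1/63) = 252.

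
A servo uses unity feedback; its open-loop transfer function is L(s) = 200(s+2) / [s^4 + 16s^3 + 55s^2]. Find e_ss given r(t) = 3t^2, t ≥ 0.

0.825

The denominator has no term below 55s^2 — 2 poles at s=0, type 2.
K_a = lim_{s→0} s^2·L(s) = 200·2 / 55 = 80/11.
r(t) = 3t^2 gives R(s) = 6/s^3.
e_ss = 6/K_a = 6/(80/11) = 0.825.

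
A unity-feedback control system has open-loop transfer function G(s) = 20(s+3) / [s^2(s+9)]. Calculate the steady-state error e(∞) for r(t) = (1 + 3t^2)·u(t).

G(s) has two factors of s in the denominator, so the system is type 2. Taking each input component in turn:
  • 1: tracked with zero error.
  • 3t^2: e_ss = 6/K_a with K_a=20/3 → 0.9.
Total e_ss = 0.9.

0.9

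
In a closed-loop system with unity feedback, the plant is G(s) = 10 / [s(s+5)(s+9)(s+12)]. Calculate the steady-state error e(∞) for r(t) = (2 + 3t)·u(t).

G(s) has one factor of s in the denominator, so the system is type 1. Taking each input component in turn:
  • 2: tracked with zero error.
  • 3t: e_ss = 3/K_v with K_v=1/54 → 162.
Total e_ss = 162.

162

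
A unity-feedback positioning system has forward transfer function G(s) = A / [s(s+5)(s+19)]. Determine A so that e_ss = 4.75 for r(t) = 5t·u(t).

100

The open loop has one pole at the origin → type 1 system.
K_v = lim_{s→0} s·G(s) = A / (5·19) = (1/95)·A.
e_ss = 5/K_v = 4.75 ⇒ K_v = 20/19 ⇒ A = (20/19)/(1/95) = 100.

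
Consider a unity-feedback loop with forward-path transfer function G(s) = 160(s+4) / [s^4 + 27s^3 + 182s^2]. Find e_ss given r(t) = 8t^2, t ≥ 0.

4.55

The denominator has no term below 182s^2 — 2 poles at s=0, type 2.
K_a = lim_{s→0} s^2·G(s) = 160·4 / 182 = 320/91.
r(t) = 8t^2 gives R(s) = 16/s^3.
e_ss = 16/K_a = 16/(320/91) = 4.55.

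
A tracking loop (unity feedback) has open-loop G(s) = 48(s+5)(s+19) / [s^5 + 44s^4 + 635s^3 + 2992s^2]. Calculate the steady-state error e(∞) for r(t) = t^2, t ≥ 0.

374/285

Factoring s^2 from the denominator leaves a polynomial with constant term 2992, so the system is type 2.
K_a = lim_{s→0} s^2·G(s) = 48·5·19 / 2992 = 285/187.
r(t) = t^2 gives R(s) = 2/s^3.
e_ss = 2/K_a = 2/(285/187) = 374/285.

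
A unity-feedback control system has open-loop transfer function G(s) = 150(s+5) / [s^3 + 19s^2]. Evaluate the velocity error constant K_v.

K_v = lim_{s→0} s·G(s); with 2 poles at the origin the limit diverges, so K_v = ∞.

infinity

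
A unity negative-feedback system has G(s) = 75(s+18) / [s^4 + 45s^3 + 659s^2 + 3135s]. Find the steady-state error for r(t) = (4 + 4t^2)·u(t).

infinity

The denominator has no term below 3135s — 1 pole at s=0, type 1. By superposition:
  • 4: tracked with zero error.
  • 4t^2: a type-1 system cannot track it, e_ss → ∞.
The unbounded component dominates.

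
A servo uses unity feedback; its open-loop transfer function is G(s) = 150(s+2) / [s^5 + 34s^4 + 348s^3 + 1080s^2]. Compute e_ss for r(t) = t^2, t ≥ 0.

Factoring s^2 from the denominator leaves a polynomial with constant term 1080, so the system is type 2.
K_a = lim_{s→0} s^2·G(s) = 150·2 / 1080 = 5/18.
r(t) = t^2 gives R(s) = 2/s^3.
e_ss = 2/K_a = 2/(5/18) = 7.2.

7.2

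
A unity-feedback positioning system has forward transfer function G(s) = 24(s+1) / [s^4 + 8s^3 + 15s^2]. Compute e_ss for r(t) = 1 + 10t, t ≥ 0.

Factoring s^2 from the denominator leaves a polynomial with constant term 15, so the system is type 2. Treating each term separately:
  • 1: tracked with zero error.
  • 10t: tracked with zero error.
Total e_ss = 0.

0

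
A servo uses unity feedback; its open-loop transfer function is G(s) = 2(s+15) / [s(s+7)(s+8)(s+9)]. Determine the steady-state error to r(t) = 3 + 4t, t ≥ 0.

G(s) has one factor of s in the denominator, so the system is type 1. Taking each input component in turn:
  • 3: tracked with zero error.
  • 4t: e_ss = 4/K_v with K_v=5/84 → 67.2.
Total e_ss = 67.2.

67.2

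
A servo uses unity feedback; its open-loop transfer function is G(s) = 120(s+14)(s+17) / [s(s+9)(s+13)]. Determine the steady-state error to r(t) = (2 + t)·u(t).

39/9520

System type = 1 (one pole at s=0). By superposition:
  • 2: tracked with zero error.
  • t: e_ss = 1/K_v with K_v=9520/39 → 39/9520.
Total e_ss = 39/9520.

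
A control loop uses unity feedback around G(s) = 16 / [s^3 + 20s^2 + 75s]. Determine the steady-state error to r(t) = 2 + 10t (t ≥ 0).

46.875

Lowest-order denominator term is 75s, so the open loop has 1 pole at the origin → type 1 system. Treating each term separately:
  • 2: tracked with zero error.
  • 10t: e_ss = 10/K_v with K_v=16/75 → 46.875.
Total e_ss = 46.875.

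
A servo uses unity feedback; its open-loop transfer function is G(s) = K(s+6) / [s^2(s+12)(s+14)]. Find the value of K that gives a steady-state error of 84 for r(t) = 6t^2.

System type = 2 (two poles at s=0).
K_a = lim_{s→0} s^2·G(s) = K·6 / (12·14) = (1/28)·K.
e_ss = 12/K_a = 84 ⇒ K_a = 1/7 ⇒ K = (1/7)/(1/28) = 4.

4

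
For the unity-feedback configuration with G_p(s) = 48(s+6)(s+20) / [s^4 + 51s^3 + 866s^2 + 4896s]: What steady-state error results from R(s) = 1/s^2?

0.85

Factoring s from the denominator leaves a polynomial with constant term 4896, so the system is type 1.
K_v = lim_{s→0} s·G_p(s) = 48·6·20 / 4896 = 20/17.
e_ss = 1/K_v = 1/(20/17) = 0.85.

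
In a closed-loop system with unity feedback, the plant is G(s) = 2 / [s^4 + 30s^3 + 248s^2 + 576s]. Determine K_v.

The denominator has no term below 576s — 1 pole at s=0, type 1.
K_v = lim_{s→0} s·G(s) = 2 / 576 = 1/288.

1/288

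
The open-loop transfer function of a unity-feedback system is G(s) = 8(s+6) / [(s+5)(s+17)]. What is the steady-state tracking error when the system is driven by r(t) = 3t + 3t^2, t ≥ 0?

infinity

No free integrators in G(s): this is a type 0 system. Treating each term separately:
  • 3t: a type-0 system cannot track it, e_ss → ∞.
  • 3t^2: a type-0 system cannot track it, e_ss → ∞.
The unbounded component dominates.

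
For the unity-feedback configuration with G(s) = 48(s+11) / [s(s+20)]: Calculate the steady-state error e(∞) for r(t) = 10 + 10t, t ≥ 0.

G(s) has one factor of s in the denominator, so the system is type 1. Taking each input component in turn:
  • 10: tracked with zero error.
  • 10t: e_ss = 10/K_v with K_v=26.4 → 25/66.
Total e_ss = 25/66.

25/66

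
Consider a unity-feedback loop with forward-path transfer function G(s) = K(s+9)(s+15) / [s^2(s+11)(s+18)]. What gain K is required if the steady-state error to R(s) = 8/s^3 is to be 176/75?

5

Two free integrators in G(s): this is a type 2 system.
K_a = lim_{s→0} s^2·G(s) = K·9·15 / (11·18) = (15/22)·K.
e_ss = 8/K_a = 176/75 ⇒ K_a = 75/22 ⇒ K = (75/22)/(15/22) = 5.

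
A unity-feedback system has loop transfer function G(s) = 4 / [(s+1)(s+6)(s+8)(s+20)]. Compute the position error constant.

1/240

G(s) has no factors of s in the denominator, so the system is type 0.
K_p = lim_{s→0} G(s) = 4 / (1·6·8·20) = 1/240.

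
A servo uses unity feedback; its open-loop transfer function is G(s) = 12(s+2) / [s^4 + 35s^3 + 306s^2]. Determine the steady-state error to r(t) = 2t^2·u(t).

Lowest-order denominator term is 306s^2, so the open loop has 2 poles at the origin → type 2 system.
K_a = lim_{s→0} s^2·G(s) = 12·2 / 306 = 4/51.
r(t) = 2t^2 gives R(s) = 4/s^3.
e_ss = 4/K_a = 4/(4/51) = 51.

51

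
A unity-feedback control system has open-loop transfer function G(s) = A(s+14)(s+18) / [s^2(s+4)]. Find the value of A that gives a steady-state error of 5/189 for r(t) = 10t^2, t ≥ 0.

12

Two free integrators in G(s): this is a type 2 system.
K_a = lim_{s→0} s^2·G(s) = A·14·18 / (4) = 63·A.
e_ss = 20/K_a = 5/189 ⇒ K_a = 756 ⇒ A = 756/63 = 12.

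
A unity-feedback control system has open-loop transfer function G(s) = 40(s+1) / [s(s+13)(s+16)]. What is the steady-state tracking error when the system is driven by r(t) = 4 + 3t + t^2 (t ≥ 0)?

infinity

G(s) has one factor of s in the denominator, so the system is type 1. Taking each input component in turn:
  • 4: tracked with zero error.
  • 3t: e_ss = 3/K_v with K_v=5/26 → 15.6.
  • t^2: a type-1 system cannot track it, e_ss → ∞.
The unbounded component dominates.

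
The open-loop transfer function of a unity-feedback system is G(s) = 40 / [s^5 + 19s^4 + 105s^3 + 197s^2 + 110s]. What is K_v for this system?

Factoring s from the denominator leaves a polynomial with constant term 110, so the system is type 1.
K_v = lim_{s→0} s·G(s) = 40 / 110 = 4/11.

4/11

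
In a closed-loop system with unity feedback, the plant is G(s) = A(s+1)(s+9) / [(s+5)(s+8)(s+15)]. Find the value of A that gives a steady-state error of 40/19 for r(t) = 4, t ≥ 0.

G(s) has no factors of s in the denominator, so the system is type 0.
K_p = lim_{s→0} G(s) = A·1·9 / (5·8·15) = 0.015·A.
e_ss = 4/(1 + K_p) = 40/19 ⇒ 1 + 0.015·A = 1.9 ⇒ A = 60.

60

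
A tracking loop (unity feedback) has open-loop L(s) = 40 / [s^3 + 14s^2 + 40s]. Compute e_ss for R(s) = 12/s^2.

12

Factoring s from the denominator leaves a polynomial with constant term 40, so the system is type 1.
K_v = lim_{s→0} s·L(s) = 40 / 40 = 1.
e_ss = 12/K_v = 12/1 = 12.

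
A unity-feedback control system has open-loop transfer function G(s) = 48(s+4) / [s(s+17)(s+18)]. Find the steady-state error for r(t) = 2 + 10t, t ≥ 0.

15.9375

G(s) has one factor of s in the denominator, so the system is type 1. Taking each input component in turn:
  • 2: tracked with zero error.
  • 10t: e_ss = 10/K_v with K_v=32/51 → 15.9375.
Total e_ss = 15.9375.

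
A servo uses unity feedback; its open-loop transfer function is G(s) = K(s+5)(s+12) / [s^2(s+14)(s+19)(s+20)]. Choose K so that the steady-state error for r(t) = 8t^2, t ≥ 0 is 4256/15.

5

Two free integrators in G(s): this is a type 2 system.
K_a = lim_{s→0} s^2·G(s) = K·5·12 / (14·19·20) = (3/266)·K.
e_ss = 16/K_a = 4256/15 ⇒ K_a = 15/266 ⇒ K = (15/266)/(3/266) = 5.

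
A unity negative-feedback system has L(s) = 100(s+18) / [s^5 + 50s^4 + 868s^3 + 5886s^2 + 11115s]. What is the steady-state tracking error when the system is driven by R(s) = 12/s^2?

Lowest-order denominator term is 11115s, so the open loop has 1 pole at the origin → type 1 system.
K_v = lim_{s→0} s·L(s) = 100·18 / 11115 = 40/247.
e_ss = 12/K_v = 12/(40/247) = 74.1.

74.1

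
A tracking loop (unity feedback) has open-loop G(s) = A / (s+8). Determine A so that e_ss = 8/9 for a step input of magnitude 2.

10

System type = 0 (no poles at s=0).
K_p = lim_{s→0} G(s) = A / (8) = 0.125·A.
e_ss = 2/(1 + K_p) = 8/9 ⇒ 1 + 0.125·A = 2.25 ⇒ A = 10.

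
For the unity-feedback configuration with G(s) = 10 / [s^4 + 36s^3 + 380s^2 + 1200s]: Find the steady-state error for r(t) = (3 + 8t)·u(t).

Factoring s from the denominator leaves a polynomial with constant term 1200, so the system is type 1. By superposition:
  • 3: tracked with zero error.
  • 8t: e_ss = 8/K_v with K_v=1/120 → 960.
Total e_ss = 960.

960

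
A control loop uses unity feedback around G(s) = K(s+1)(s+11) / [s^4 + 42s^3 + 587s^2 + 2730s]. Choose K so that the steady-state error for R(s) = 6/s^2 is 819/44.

Lowest-order denominator term is 2730s, so the open loop has 1 pole at the origin → type 1 system.
K_v = lim_{s→0} s·G(s) = K·1·11 / 2730 = (11/2730)·K.
e_ss = 6/K_v = 819/44 ⇒ K_v = 88/273 ⇒ K = (88/273)/(11/2730) = 80.

80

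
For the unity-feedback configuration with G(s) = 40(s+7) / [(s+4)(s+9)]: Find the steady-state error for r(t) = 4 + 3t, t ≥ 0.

G(s) has no factors of s in the denominator, so the system is type 0. Taking each input component in turn:
  • 4: e_ss = 4/(1+K_p) with K_p=70/9 → 36/79.
  • 3t: a type-0 system cannot track it, e_ss → ∞.
The unbounded component dominates.

infinity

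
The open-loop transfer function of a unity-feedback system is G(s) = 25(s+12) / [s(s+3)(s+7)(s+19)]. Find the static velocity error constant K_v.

100/133

One free integrator in G(s): this is a type 1 system.
K_v = lim_{s→0} s·G(s) = 25·12 / (3·7·19) = 100/133.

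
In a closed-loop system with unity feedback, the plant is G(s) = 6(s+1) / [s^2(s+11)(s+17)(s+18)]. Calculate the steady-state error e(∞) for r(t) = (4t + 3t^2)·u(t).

Two free integrators in G(s): this is a type 2 system. Taking each input component in turn:
  • 4t: tracked with zero error.
  • 3t^2: e_ss = 6/K_a with K_a=1/561 → 3366.
Total e_ss = 3366.

3366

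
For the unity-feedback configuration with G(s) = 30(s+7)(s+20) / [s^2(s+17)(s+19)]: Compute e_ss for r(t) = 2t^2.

323/1050

The open loop has two poles at the origin → type 2 system.
K_a = lim_{s→0} s^2·G(s) = 30·7·20 / (17·19) = 4200/323.
r(t) = 2t^2 gives R(s) = 4/s^3.
e_ss = 4/K_a = 4/(4200/323) = 323/1050.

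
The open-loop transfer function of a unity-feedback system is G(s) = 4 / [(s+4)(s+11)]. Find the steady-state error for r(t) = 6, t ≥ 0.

G(s) has no factors of s in the denominator, so the system is type 0.
K_p = lim_{s→0} G(s) = 4 / (4·11) = 1/11.
e_ss = 6/(1 + K_p) = 6/(12/11) = 5.5.

5.5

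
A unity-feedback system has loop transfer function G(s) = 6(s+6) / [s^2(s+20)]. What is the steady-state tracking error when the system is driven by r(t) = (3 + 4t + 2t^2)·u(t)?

Two free integrators in G(s): this is a type 2 system. Treating each term separately:
  • 3: tracked with zero error.
  • 4t: tracked with zero error.
  • 2t^2: e_ss = 4/K_a with K_a=1.8 → 20/9.
Total e_ss = 20/9.

20/9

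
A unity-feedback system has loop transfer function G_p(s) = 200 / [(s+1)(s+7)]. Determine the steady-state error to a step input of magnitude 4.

28/207

System type = 0 (no poles at s=0).
K_p = lim_{s→0} G_p(s) = 200 / (1·7) = 200/7.
e_ss = 4/(1 + K_p) = 4/(207/7) = 28/207.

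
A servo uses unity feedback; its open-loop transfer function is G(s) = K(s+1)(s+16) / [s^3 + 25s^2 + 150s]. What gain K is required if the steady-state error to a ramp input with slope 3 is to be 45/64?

40

Factoring s from the denominator leaves a polynomial with constant term 150, so the system is type 1.
K_v = lim_{s→0} s·G(s) = K·1·16 / 150 = (8/75)·K.
e_ss = 3/K_v = 45/64 ⇒ K_v = 64/15 ⇒ K = (64/15)/(8/75) = 40.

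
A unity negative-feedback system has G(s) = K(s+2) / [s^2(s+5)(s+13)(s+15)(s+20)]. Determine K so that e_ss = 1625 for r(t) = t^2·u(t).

G(s) has two factors of s in the denominator, so the system is type 2.
K_a = lim_{s→0} s^2·G(s) = K·2 / (5·13·15·20) = (1/9750)·K.
e_ss = 2/K_a = 1625 ⇒ K_a = 2/1625 ⇒ K = (2/1625)/(1/9750) = 12.

12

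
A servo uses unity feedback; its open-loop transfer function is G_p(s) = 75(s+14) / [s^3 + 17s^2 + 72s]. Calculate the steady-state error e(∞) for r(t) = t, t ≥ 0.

12/175

Lowest-order denominator term is 72s, so the open loop has 1 pole at the origin → type 1 system.
K_v = lim_{s→0} s·G_p(s) = 75·14 / 72 = 175/12.
e_ss = 1/K_v = 1/(175/12) = 12/175.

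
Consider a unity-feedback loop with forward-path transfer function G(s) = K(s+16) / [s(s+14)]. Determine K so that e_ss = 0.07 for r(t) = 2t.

The open loop has one pole at the origin → type 1 system.
K_v = lim_{s→0} s·G(s) = K·16 / (14) = (8/7)·K.
e_ss = 2/K_v = 0.07 ⇒ K_v = 200/7 ⇒ K = (200/7)/(8/7) = 25.

25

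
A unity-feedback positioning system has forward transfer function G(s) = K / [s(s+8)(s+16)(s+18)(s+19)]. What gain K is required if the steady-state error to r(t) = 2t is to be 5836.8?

G(s) has one factor of s in the denominator, so the system is type 1.
K_v = lim_{s→0} s·G(s) = K / (8·16·18·19) = (1/43776)·K.
e_ss = 2/K_v = 5836.8 ⇒ K_v = 5/14592 ⇒ K = (5/14592)/(1/43776) = 15.

15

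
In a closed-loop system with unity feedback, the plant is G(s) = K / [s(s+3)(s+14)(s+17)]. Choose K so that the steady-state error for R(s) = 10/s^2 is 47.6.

One free integrator in G(s): this is a type 1 system.
K_v = lim_{s→0} s·G(s) = K / (3·14·17) = (1/714)·K.
e_ss = 10/K_v = 47.6 ⇒ K_v = 25/119 ⇒ K = (25/119)/(1/714) = 150.

150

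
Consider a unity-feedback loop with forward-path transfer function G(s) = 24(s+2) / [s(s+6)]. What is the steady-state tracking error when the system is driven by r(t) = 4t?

System type = 1 (one pole at s=0).
K_v = lim_{s→0} s·G(s) = 24·2 / (6) = 8.
e_ss = 4/K_v = 4/8 = 0.5.

0.5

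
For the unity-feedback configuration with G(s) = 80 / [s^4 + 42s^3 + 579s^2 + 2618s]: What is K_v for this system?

Factoring s from the denominator leaves a polynomial with constant term 2618, so the system is type 1.
K_v = lim_{s→0} s·G(s) = 80 / 2618 = 40/1309.

40/1309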